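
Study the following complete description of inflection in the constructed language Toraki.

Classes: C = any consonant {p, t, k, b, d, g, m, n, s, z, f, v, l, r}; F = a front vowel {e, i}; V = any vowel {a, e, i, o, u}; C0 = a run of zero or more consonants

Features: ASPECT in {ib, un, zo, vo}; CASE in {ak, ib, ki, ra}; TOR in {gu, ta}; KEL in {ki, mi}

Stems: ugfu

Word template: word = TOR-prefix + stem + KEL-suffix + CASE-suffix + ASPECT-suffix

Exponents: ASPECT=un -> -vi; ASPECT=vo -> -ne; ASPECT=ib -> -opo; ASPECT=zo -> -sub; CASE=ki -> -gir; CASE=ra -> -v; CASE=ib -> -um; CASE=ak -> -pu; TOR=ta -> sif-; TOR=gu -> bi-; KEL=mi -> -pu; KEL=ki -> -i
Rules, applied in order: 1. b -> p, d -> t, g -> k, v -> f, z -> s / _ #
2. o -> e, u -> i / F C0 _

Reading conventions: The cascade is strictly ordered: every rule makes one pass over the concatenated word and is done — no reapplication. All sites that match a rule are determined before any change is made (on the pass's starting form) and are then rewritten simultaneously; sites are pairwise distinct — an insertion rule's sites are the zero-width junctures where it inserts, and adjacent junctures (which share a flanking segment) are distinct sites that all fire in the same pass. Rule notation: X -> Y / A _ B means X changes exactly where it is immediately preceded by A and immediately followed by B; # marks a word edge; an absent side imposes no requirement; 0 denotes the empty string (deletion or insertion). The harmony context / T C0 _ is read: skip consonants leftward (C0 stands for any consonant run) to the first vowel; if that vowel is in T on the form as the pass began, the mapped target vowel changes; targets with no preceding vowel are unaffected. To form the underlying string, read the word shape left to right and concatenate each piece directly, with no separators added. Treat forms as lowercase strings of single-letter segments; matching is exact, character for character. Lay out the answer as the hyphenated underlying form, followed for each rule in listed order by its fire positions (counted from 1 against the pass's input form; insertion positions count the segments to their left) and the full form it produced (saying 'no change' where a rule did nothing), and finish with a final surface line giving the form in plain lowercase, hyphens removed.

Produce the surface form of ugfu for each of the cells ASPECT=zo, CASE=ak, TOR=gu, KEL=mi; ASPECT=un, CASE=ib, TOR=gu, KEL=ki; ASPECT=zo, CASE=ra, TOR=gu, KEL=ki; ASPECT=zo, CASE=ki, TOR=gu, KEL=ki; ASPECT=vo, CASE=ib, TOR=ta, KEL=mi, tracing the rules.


cell ASPECT=zo, CASE=ak, TOR=gu, KEL=mi:
underlying: bi-ugfu-pu-pu-sub
1. b -> p, d -> t, g -> k, v -> f, z -> s / _ #: fires at position(s) 13: biugfupupusup
2. o -> e, u -> i / F C0 _: fires at position(s) 3: biigfupupusup
surface: biigfupupusup

cell ASPECT=un, CASE=ib, TOR=gu, KEL=ki:
underlying: bi-ugfu-i-um-vi
1. b -> p, d -> t, g -> k, v -> f, z -> s / _ #: no change
2. o -> e, u -> i / F C0 _: fires at position(s) 3, 8: biigfuiimvi
surface: biigfuiimvi

cell ASPECT=zo, CASE=ra, TOR=gu, KEL=ki:
underlying: bi-ugfu-i-v-sub
1. b -> p, d -> t, g -> k, v -> f, z -> s / _ #: fires at position(s) 11: biugfuivsup
2. o -> e, u -> i / F C0 _: fires at position(s) 3, 10: biigfuivsip
surface: biigfuivsip

cell ASPECT=zo, CASE=ki, TOR=gu, KEL=ki:
underlying: bi-ugfu-i-gir-sub
1. b -> p, d -> t, g -> k, v -> f, z -> s / _ #: fires at position(s) 13: biugfuigirsup
2. o -> e, u -> i / F C0 _: fires at position(s) 3, 12: biigfuigirsip
surface: biigfuigirsip

cell ASPECT=vo, CASE=ib, TOR=ta, KEL=mi:
underlying: sif-ugfu-pu-um-ne
1. b -> p, d -> t, g -> k, v -> f, z -> s / _ #: no change
2. o -> e, u -> i / F C0 _: fires at position(s) 4: sifigfupuumne
surface: sifigfupuumne


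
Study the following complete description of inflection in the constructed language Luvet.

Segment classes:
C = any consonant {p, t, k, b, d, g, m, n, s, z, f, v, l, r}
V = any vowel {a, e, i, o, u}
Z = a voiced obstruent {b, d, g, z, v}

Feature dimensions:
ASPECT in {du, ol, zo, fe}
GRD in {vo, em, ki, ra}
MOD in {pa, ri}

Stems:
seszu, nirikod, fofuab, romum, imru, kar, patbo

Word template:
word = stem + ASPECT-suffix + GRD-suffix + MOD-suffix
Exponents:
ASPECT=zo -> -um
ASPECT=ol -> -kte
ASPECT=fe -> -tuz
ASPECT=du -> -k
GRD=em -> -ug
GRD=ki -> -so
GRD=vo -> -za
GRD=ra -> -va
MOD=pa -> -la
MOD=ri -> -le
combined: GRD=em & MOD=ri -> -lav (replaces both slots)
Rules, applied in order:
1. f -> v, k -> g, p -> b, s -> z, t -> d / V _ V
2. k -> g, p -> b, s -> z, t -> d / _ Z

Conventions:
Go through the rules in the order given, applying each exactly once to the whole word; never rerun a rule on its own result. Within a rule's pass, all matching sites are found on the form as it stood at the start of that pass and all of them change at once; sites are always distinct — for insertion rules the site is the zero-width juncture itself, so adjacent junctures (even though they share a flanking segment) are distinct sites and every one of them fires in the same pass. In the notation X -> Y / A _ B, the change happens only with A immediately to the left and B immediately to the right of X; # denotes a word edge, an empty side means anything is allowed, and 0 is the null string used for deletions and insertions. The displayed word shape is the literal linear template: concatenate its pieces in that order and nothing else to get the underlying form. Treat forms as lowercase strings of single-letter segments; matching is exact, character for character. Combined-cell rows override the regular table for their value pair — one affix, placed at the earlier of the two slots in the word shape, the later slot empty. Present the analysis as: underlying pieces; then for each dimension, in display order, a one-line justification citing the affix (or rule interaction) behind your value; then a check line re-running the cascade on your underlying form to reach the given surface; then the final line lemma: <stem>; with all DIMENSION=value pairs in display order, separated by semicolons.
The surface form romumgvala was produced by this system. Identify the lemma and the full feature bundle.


underlying: romum-k-va-la
ASPECT=du - signalled by the affix -k
GRD=ra - signalled by the affix -va
MOD=pa - signalled by the affix -la
check: romumkvala -> romumkvala -> romumgvala
lemma: romum; ASPECT=du; GRD=ra; MOD=pa


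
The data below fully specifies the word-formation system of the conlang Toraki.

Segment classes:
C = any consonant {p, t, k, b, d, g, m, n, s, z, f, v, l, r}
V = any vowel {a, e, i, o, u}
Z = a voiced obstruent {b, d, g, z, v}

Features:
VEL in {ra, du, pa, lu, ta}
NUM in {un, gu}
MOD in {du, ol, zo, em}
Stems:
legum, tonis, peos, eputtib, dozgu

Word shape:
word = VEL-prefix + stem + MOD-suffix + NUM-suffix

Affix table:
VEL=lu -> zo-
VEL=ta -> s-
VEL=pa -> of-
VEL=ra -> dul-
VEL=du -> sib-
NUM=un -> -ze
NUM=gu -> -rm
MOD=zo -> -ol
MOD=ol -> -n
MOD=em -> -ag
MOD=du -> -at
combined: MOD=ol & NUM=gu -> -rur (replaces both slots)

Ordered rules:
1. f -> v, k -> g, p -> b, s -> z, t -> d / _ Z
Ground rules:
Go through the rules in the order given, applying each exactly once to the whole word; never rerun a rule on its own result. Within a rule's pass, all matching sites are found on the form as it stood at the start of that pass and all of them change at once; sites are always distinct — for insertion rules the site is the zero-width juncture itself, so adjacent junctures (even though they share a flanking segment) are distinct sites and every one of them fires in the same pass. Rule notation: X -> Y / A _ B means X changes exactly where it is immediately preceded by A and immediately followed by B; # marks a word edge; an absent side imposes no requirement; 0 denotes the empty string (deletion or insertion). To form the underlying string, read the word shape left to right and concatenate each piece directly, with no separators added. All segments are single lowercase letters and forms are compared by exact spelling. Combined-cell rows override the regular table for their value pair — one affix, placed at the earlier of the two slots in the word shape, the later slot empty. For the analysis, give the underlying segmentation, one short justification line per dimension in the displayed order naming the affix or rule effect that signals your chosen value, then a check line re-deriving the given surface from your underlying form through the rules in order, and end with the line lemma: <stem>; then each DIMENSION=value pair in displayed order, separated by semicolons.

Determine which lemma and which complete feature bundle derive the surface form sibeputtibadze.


underlying: sib-eputtib-at-ze
VEL=du - signalled by the affix sib-
NUM=un - signalled by the affix -ze
MOD=du - signalled by the affix -at
check: sibeputtibatze -> sibeputtibadze
lemma: eputtib; VEL=du; NUM=un; MOD=du


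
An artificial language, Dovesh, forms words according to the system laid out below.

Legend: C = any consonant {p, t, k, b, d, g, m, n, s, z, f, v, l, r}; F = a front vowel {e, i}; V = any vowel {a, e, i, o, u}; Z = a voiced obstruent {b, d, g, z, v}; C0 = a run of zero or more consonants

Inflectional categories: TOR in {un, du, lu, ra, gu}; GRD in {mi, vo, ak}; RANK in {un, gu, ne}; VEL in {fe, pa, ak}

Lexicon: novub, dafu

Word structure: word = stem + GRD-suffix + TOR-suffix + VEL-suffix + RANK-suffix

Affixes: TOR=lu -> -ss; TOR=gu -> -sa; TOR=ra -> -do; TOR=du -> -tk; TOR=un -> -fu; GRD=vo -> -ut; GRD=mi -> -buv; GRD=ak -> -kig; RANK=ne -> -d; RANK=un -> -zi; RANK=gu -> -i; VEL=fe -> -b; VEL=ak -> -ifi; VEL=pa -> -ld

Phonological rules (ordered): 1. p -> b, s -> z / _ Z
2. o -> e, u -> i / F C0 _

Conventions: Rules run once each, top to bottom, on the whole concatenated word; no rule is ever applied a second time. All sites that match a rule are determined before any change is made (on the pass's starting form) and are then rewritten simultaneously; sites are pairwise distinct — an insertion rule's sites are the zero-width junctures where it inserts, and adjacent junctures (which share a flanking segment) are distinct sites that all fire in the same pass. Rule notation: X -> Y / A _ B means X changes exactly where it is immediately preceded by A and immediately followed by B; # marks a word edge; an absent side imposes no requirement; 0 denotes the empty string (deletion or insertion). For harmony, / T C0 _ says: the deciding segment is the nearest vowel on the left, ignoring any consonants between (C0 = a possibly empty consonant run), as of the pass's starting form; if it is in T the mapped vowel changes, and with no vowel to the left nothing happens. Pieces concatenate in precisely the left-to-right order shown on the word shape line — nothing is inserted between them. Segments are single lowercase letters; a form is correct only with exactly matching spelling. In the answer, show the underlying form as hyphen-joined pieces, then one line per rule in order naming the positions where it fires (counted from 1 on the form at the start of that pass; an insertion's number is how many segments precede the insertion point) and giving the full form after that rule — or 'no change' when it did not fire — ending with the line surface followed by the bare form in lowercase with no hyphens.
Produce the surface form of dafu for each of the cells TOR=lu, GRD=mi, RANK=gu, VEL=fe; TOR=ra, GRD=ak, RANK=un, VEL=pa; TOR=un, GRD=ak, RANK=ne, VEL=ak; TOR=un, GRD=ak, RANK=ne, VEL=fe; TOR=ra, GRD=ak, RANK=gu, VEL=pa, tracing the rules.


cell TOR=lu, GRD=mi, RANK=gu, VEL=fe:
underlying: dafu-buv-ss-b-i
1. p -> b, s -> z / _ Z: fires at position(s) 9: dafubuvszbi
2. o -> e, u -> i / F C0 _: no change
surface: dafubuvszbi

cell TOR=ra, GRD=ak, RANK=un, VEL=pa:
underlying: dafu-kig-do-ld-zi
1. p -> b, s -> z / _ Z: no change
2. o -> e, u -> i / F C0 _: fires at position(s) 9: dafukigdeldzi
surface: dafukigdeldzi

cell TOR=un, GRD=ak, RANK=ne, VEL=ak:
underlying: dafu-kig-fu-ifi-d
1. p -> b, s -> z / _ Z: no change
2. o -> e, u -> i / F C0 _: fires at position(s) 9: dafukigfiifid
surface: dafukigfiifid

cell TOR=un, GRD=ak, RANK=ne, VEL=fe:
underlying: dafu-kig-fu-b-d
1. p -> b, s -> z / _ Z: no change
2. o -> e, u -> i / F C0 _: fires at position(s) 9: dafukigfibd
surface: dafukigfibd

cell TOR=ra, GRD=ak, RANK=gu, VEL=pa:
underlying: dafu-kig-do-ld-i
1. p -> b, s -> z / _ Z: no change
2. o -> e, u -> i / F C0 _: fires at position(s) 9: dafukigdeldi
surface: dafukigdeldi


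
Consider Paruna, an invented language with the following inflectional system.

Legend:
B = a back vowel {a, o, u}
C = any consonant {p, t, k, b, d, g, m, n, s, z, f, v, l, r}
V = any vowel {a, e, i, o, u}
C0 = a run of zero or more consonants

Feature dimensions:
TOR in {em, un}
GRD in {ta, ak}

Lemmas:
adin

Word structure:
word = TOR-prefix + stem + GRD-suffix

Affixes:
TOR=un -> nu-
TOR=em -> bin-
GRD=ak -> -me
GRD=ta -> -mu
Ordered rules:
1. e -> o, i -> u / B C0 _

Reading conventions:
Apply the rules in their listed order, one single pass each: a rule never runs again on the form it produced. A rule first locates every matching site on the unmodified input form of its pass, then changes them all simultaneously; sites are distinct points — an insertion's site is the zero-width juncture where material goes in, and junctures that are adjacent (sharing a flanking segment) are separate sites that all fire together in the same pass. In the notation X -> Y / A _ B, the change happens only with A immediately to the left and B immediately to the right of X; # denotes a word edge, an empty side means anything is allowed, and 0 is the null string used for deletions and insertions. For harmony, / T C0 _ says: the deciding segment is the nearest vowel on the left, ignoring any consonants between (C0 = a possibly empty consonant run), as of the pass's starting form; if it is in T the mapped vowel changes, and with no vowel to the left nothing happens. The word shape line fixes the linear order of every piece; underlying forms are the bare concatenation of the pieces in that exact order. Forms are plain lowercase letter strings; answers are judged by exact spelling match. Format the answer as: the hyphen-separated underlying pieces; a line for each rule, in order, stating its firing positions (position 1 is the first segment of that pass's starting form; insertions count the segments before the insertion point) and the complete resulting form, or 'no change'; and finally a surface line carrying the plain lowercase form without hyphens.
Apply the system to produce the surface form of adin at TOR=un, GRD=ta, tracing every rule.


underlying: nu-adin-mu
1. e -> o, i -> u / B C0 _: fires at position(s) 5: nuadunmu
surface: nuadunmu


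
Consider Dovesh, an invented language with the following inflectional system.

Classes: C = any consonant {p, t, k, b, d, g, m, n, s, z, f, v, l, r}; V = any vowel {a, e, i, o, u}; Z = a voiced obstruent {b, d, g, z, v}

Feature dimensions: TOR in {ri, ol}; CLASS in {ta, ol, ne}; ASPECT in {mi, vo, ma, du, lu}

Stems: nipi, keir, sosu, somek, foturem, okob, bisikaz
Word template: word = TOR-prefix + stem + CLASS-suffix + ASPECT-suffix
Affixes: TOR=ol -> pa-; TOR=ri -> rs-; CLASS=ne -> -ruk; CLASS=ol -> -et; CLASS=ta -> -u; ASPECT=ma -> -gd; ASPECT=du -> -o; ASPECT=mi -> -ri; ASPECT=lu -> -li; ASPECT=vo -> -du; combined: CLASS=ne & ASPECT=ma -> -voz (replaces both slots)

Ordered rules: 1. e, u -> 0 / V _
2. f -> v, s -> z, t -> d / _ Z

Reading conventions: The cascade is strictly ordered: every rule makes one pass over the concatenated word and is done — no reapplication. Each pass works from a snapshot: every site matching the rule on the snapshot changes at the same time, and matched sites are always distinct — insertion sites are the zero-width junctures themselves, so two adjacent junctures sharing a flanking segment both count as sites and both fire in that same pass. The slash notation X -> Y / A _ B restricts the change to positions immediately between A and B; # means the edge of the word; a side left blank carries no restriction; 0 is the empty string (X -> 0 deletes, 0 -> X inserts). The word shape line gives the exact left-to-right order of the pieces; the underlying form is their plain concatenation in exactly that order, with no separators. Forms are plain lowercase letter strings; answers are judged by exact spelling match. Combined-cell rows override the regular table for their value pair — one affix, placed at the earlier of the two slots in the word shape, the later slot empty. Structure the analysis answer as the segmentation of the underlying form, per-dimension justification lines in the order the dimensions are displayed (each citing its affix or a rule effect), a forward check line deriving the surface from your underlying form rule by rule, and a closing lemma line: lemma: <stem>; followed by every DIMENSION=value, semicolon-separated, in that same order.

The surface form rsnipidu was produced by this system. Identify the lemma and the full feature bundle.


underlying: rs-nipi-u-du
TOR=ri - signalled by the affix rs-
CLASS=ta - signalled by the affix -u
ASPECT=vo - signalled by the affix -du
check: rsnipiudu -> rsnipidu -> rsnipidu
lemma: nipi; TOR=ri; CLASS=ta; ASPECT=vo


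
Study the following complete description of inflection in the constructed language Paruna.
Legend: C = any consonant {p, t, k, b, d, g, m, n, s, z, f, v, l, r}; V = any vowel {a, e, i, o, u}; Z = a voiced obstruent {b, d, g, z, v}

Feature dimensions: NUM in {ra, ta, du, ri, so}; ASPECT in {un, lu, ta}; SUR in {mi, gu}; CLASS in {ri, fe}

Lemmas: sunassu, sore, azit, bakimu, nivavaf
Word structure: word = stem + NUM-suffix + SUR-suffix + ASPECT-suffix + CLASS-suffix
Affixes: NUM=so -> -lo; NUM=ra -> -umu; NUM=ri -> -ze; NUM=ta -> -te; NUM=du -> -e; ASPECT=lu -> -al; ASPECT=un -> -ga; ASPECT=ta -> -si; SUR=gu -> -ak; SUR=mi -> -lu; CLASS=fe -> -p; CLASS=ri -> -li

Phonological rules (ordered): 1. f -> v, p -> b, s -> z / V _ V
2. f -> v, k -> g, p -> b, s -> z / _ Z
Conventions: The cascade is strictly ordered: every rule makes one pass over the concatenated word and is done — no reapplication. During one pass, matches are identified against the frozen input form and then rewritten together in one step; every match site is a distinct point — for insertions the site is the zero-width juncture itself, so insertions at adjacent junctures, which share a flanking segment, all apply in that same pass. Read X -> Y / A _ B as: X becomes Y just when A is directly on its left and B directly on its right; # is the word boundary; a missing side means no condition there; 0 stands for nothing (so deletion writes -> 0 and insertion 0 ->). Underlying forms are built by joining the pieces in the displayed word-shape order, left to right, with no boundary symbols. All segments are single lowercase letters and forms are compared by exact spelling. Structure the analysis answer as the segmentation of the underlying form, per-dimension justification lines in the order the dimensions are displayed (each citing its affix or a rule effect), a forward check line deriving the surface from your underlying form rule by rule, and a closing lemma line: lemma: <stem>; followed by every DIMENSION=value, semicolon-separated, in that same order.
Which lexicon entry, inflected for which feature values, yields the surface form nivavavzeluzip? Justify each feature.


underlying: nivavaf-ze-lu-si-p
NUM=ri - signalled by the affix -ze
ASPECT=ta - signalled by the affix -si
SUR=mi - signalled by the affix -lu
CLASS=fe - signalled by the affix -p
check: nivavafzelusip -> nivavafzeluzip -> nivavavzeluzip
lemma: nivavaf; NUM=ri; ASPECT=ta; SUR=mi; CLASS=fe


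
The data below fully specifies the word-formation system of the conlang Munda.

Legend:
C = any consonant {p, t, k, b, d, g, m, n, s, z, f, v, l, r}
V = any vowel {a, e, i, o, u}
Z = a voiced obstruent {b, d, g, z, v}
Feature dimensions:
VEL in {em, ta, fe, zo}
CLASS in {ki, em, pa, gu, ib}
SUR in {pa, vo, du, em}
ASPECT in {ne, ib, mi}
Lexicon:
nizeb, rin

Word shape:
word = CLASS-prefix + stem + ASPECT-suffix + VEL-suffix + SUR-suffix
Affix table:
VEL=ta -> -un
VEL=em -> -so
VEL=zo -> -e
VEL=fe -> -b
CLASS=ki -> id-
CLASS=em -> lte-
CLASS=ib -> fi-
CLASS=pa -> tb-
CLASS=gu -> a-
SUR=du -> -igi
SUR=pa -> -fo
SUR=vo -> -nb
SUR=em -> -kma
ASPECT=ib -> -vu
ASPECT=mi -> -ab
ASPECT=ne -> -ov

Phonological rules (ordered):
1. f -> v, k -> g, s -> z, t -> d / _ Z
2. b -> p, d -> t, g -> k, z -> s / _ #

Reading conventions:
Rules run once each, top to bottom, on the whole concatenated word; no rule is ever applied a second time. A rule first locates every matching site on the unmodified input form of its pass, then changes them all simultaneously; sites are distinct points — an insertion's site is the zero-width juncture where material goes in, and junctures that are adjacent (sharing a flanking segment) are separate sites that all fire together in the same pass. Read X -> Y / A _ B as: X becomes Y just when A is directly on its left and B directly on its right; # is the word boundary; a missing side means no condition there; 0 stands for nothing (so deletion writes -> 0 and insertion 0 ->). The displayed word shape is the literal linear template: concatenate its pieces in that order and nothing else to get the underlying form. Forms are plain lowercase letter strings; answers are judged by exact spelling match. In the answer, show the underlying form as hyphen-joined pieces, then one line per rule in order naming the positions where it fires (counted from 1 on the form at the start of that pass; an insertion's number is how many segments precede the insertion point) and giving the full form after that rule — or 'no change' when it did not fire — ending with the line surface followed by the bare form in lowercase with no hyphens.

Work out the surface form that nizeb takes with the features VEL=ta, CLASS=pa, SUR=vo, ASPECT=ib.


underlying: tb-nizeb-vu-un-nb
1. f -> v, k -> g, s -> z, t -> d / _ Z: fires at position(s) 1: dbnizebvuunnb
2. b -> p, d -> t, g -> k, z -> s / _ #: fires at position(s) 13: dbnizebvuunnp
surface: dbnizebvuunnp


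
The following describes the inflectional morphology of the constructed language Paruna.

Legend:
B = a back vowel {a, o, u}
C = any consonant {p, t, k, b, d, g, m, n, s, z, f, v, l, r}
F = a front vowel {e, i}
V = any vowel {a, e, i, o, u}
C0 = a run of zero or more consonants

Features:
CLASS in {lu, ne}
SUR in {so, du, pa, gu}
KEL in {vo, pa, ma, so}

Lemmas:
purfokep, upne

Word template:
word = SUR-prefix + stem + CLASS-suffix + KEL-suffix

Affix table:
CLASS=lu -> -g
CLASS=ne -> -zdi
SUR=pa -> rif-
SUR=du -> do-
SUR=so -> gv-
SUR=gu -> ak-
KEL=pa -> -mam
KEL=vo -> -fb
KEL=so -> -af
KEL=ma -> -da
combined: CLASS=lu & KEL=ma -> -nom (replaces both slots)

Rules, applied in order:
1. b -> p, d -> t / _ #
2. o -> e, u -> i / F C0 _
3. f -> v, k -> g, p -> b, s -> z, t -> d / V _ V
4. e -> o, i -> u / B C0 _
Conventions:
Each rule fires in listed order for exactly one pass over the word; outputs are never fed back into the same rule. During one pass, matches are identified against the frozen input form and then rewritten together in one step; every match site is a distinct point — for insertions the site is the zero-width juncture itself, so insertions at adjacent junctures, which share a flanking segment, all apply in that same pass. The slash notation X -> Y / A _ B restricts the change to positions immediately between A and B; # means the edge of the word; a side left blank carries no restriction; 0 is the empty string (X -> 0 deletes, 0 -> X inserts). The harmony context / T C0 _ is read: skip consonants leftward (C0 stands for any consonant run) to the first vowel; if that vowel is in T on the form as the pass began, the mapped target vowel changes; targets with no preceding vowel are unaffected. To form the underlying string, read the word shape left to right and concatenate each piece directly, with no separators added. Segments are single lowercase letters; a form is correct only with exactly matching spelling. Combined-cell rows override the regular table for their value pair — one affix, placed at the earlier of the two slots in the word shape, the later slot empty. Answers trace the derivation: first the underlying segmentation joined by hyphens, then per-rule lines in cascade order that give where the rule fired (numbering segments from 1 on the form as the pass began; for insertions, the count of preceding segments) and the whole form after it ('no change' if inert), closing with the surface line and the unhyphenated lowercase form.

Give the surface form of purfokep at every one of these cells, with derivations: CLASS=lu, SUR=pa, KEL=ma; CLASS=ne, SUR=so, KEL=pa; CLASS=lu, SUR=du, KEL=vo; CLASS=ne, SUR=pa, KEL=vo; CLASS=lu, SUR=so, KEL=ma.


cell CLASS=lu, SUR=pa, KEL=ma:
underlying: rif-purfokep-nom
1. b -> p, d -> t / _ #: no change
2. o -> e, u -> i / F C0 _: fires at position(s) 5, 13: rifpirfokepnem
3. f -> v, k -> g, p -> b, s -> z, t -> d / V _ V: fires at position(s) 9: rifpirfogepnem
4. e -> o, i -> u / B C0 _: fires at position(s) 10: rifpirfogopnem
surface: rifpirfogopnem

cell CLASS=ne, SUR=so, KEL=pa:
underlying: gv-purfokep-zdi-mam
1. b -> p, d -> t / _ #: no change
2. o -> e, u -> i / F C0 _: no change
3. f -> v, k -> g, p -> b, s -> z, t -> d / V _ V: fires at position(s) 8: gvpurfogepzdimam
4. e -> o, i -> u / B C0 _: fires at position(s) 9: gvpurfogopzdimam
surface: gvpurfogopzdimam

cell CLASS=lu, SUR=du, KEL=vo:
underlying: do-purfokep-g-fb
1. b -> p, d -> t / _ #: fires at position(s) 13: dopurfokepgfp
2. o -> e, u -> i / F C0 _: no change
3. f -> v, k -> g, p -> b, s -> z, t -> d / V _ V: fires at position(s) 3, 8: doburfogepgfp
4. e -> o, i -> u / B C0 _: fires at position(s) 9: doburfogopgfp
surface: doburfogopgfp

cell CLASS=ne, SUR=pa, KEL=vo:
underlying: rif-purfokep-zdi-fb
1. b -> p, d -> t / _ #: fires at position(s) 16: rifpurfokepzdifp
2. o -> e, u -> i / F C0 _: fires at position(s) 5: rifpirfokepzdifp
3. f -> v, k -> g, p -> b, s -> z, t -> d / V _ V: fires at position(s) 9: rifpirfogepzdifp
4. e -> o, i -> u / B C0 _: fires at position(s) 10: rifpirfogopzdifp
surface: rifpirfogopzdifp

cell CLASS=lu, SUR=so, KEL=ma:
underlying: gv-purfokep-nom
1. b -> p, d -> t / _ #: no change
2. o -> e, u -> i / F C0 _: fires at position(s) 12: gvpurfokepnem
3. f -> v, k -> g, p -> b, s -> z, t -> d / V _ V: fires at position(s) 8: gvpurfogepnem
4. e -> o, i -> u / B C0 _: fires at position(s) 9: gvpurfogopnem
surface: gvpurfogopnem


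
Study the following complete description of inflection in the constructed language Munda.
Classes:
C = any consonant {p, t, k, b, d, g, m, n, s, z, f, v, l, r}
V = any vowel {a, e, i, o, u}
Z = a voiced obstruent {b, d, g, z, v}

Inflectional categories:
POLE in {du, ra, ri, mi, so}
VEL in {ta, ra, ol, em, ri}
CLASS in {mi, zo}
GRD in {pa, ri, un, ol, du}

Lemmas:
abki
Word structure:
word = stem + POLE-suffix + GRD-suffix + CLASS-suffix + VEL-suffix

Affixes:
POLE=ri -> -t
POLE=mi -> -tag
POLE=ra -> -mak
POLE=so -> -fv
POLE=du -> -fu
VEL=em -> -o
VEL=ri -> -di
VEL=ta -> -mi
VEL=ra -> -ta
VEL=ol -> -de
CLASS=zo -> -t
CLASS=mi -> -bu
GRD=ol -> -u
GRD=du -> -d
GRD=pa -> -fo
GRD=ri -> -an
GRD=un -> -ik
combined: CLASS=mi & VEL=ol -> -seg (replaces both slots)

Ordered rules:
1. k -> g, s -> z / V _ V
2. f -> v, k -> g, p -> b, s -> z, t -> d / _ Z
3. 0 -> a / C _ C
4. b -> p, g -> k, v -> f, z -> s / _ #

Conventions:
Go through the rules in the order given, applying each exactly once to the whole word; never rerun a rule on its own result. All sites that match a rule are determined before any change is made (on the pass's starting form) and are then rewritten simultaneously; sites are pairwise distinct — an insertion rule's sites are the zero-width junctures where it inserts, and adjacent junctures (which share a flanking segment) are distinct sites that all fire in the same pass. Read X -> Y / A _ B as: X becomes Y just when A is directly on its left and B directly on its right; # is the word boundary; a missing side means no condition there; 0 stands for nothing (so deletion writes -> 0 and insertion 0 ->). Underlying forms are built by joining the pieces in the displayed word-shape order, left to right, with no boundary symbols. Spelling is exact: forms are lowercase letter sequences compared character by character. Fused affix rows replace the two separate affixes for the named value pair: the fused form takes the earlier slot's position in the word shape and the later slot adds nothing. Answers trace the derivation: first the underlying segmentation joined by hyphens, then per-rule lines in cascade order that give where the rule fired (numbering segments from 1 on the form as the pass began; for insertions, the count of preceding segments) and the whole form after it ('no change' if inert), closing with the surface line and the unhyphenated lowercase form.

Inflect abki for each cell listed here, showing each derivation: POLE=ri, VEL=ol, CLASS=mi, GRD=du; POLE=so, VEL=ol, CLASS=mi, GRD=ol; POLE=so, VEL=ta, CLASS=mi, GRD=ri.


cell POLE=ri, VEL=ol, CLASS=mi, GRD=du:
underlying: abki-t-d-seg
1. k -> g, s -> z / V _ V: no change
2. f -> v, k -> g, p -> b, s -> z, t -> d / _ Z: fires at position(s) 5: abkiddseg
3. 0 -> a / C _ C: inserts after position(s) 2, 5, 6: abakidadaseg
4. b -> p, g -> k, v -> f, z -> s / _ #: fires at position(s) 12: abakidadasek
surface: abakidadasek

cell POLE=so, VEL=ol, CLASS=mi, GRD=ol:
underlying: abki-fv-u-seg
1. k -> g, s -> z / V _ V: fires at position(s) 8: abkifvuzeg
2. f -> v, k -> g, p -> b, s -> z, t -> d / _ Z: fires at position(s) 5: abkivvuzeg
3. 0 -> a / C _ C: inserts after position(s) 2, 5: abakivavuzeg
4. b -> p, g -> k, v -> f, z -> s / _ #: fires at position(s) 12: abakivavuzek
surface: abakivavuzek

cell POLE=so, VEL=ta, CLASS=mi, GRD=ri:
underlying: abki-fv-an-bu-mi
1. k -> g, s -> z / V _ V: no change
2. f -> v, k -> g, p -> b, s -> z, t -> d / _ Z: fires at position(s) 5: abkivvanbumi
3. 0 -> a / C _ C: inserts after position(s) 2, 5, 8: abakivavanabumi
4. b -> p, g -> k, v -> f, z -> s / _ #: no change
surface: abakivavanabumi


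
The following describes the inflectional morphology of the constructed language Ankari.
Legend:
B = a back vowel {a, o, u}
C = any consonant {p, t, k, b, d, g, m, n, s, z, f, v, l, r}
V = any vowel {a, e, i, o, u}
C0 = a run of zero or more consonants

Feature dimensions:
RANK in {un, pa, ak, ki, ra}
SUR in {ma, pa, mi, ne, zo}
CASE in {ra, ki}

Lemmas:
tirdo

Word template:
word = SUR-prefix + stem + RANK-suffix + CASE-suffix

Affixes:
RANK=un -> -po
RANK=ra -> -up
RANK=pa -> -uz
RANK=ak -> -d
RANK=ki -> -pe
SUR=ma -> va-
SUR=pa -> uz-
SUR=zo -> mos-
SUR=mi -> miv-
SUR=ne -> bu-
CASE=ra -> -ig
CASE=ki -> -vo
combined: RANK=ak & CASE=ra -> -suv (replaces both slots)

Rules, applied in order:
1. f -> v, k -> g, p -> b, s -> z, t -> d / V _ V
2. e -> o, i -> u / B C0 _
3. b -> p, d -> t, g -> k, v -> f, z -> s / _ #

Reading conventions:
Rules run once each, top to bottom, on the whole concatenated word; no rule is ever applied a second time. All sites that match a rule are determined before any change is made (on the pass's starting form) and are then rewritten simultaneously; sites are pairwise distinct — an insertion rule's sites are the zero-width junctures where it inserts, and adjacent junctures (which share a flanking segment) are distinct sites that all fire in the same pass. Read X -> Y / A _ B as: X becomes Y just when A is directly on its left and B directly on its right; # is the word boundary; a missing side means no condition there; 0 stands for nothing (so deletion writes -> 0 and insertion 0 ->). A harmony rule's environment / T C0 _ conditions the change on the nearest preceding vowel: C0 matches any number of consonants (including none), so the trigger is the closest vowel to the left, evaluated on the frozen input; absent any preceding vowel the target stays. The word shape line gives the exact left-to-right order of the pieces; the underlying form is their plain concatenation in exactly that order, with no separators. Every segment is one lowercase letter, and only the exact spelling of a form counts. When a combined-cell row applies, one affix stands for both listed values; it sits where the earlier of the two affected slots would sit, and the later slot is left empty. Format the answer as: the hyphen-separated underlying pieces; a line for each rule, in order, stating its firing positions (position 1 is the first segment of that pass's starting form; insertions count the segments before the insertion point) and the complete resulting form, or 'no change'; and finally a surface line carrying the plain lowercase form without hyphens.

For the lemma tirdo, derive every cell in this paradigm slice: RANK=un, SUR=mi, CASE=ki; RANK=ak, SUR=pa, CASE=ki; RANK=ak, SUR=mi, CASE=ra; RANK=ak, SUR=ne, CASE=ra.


cell RANK=un, SUR=mi, CASE=ki:
underlying: miv-tirdo-po-vo
1. f -> v, k -> g, p -> b, s -> z, t -> d / V _ V: fires at position(s) 9: mivtirdobovo
2. e -> o, i -> u / B C0 _: no change
3. b -> p, d -> t, g -> k, v -> f, z -> s / _ #: no change
surface: mivtirdobovo

cell RANK=ak, SUR=pa, CASE=ki:
underlying: uz-tirdo-d-vo
1. f -> v, k -> g, p -> b, s -> z, t -> d / V _ V: no change
2. e -> o, i -> u / B C0 _: fires at position(s) 4: uzturdodvo
3. b -> p, d -> t, g -> k, v -> f, z -> s / _ #: no change
surface: uzturdodvo

cell RANK=ak, SUR=mi, CASE=ra:
underlying: miv-tirdo-suv
1. f -> v, k -> g, p -> b, s -> z, t -> d / V _ V: fires at position(s) 9: mivtirdozuv
2. e -> o, i -> u / B C0 _: no change
3. b -> p, d -> t, g -> k, v -> f, z -> s / _ #: fires at position(s) 11: mivtirdozuf
surface: mivtirdozuf

cell RANK=ak, SUR=ne, CASE=ra:
underlying: bu-tirdo-suv
1. f -> v, k -> g, p -> b, s -> z, t -> d / V _ V: fires at position(s) 3, 8: budirdozuv
2. e -> o, i -> u / B C0 _: fires at position(s) 4: budurdozuv
3. b -> p, d -> t, g -> k, v -> f, z -> s / _ #: fires at position(s) 10: budurdozuf
surface: budurdozuf


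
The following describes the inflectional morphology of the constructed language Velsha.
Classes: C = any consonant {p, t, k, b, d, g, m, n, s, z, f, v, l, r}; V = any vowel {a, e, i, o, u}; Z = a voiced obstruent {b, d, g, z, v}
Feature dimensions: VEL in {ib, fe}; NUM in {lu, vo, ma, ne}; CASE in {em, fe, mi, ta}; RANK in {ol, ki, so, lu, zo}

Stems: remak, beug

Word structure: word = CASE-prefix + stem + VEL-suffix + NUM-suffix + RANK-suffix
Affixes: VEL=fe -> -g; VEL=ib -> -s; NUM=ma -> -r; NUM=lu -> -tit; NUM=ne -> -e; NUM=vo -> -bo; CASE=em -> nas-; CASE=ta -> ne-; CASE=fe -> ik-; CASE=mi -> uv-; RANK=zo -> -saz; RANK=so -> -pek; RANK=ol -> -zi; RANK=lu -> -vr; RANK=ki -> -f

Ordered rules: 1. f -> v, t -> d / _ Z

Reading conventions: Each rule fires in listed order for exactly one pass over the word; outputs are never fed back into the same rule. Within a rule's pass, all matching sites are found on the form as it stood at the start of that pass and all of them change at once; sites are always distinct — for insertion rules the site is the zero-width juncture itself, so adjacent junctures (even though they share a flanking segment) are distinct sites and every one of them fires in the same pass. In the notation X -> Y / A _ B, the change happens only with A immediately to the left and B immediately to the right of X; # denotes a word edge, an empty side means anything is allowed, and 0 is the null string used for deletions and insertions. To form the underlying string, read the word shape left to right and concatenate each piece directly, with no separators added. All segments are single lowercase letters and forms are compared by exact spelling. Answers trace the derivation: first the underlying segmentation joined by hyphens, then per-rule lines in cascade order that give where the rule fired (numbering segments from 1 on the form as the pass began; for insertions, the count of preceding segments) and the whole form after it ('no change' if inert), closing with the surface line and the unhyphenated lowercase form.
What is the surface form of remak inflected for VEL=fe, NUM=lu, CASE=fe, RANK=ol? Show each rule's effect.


underlying: ik-remak-g-tit-zi
1. f -> v, t -> d / _ Z: fires at position(s) 11: ikremakgtidzi
surface: ikremakgtidzi


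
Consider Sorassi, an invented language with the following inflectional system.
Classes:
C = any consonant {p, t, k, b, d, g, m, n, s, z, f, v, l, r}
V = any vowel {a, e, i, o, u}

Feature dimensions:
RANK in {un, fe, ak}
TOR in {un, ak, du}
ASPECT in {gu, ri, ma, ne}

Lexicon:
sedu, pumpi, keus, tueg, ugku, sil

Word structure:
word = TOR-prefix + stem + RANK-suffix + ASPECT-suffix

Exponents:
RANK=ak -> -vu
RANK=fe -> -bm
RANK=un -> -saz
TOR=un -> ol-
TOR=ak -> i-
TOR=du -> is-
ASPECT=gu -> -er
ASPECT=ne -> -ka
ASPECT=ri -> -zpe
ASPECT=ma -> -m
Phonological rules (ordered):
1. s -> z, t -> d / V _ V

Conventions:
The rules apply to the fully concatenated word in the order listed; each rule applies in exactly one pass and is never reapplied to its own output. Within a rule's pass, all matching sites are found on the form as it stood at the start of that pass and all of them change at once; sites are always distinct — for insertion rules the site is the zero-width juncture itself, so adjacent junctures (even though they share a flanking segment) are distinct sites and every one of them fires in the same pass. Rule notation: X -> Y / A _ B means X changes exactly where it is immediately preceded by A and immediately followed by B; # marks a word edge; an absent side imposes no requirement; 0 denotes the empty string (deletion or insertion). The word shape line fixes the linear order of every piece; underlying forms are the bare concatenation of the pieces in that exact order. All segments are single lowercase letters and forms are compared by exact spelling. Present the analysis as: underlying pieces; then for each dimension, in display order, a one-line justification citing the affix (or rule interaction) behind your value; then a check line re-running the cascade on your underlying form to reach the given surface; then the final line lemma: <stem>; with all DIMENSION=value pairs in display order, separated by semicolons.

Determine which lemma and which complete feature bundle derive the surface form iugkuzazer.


underlying: i-ugku-saz-er
RANK=un - signalled by the affix -saz
TOR=ak - signalled by the affix i-
ASPECT=gu - signalled by the affix -er
check: iugkusazer -> iugkuzazer
lemma: ugku; RANK=un; TOR=ak; ASPECT=gu


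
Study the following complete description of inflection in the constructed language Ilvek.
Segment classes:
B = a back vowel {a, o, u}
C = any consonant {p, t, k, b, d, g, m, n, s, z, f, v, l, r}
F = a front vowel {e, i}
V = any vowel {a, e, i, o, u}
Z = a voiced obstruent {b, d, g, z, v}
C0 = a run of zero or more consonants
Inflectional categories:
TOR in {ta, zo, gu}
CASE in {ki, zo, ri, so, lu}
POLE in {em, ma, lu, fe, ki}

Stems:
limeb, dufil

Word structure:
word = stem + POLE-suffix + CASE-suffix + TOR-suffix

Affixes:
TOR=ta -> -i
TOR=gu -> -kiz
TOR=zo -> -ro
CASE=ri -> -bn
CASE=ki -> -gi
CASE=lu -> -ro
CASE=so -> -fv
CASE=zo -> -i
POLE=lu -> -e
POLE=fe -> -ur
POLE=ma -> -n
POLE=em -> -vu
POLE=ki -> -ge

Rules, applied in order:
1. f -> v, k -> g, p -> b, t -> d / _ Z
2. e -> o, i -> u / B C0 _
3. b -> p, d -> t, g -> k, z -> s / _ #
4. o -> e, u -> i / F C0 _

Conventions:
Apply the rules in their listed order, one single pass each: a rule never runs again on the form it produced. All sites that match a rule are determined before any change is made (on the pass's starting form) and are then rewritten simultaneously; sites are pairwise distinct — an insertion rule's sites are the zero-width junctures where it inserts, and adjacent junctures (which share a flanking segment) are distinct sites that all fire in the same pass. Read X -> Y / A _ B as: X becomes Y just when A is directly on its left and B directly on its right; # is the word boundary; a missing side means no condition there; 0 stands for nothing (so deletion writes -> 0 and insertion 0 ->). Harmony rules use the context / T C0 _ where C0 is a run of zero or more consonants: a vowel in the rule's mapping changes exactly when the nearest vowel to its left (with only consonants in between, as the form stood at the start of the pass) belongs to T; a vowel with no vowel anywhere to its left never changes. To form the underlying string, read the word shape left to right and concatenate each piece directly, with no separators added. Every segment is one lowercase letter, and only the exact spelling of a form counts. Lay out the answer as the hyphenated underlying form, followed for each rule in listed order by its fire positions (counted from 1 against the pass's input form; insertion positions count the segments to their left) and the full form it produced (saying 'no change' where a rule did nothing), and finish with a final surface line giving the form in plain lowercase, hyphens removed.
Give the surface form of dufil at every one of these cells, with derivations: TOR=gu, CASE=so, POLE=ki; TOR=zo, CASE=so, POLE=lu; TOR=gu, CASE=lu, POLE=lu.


cell TOR=gu, CASE=so, POLE=ki:
underlying: dufil-ge-fv-kiz
1. f -> v, k -> g, p -> b, t -> d / _ Z: fires at position(s) 8: dufilgevvkiz
2. e -> o, i -> u / B C0 _: fires at position(s) 4: dufulgevvkiz
3. b -> p, d -> t, g -> k, z -> s / _ #: fires at position(s) 12: dufulgevvkis
4. o -> e, u -> i / F C0 _: no change
surface: dufulgevvkis

cell TOR=zo, CASE=so, POLE=lu:
underlying: dufil-e-fv-ro
1. f -> v, k -> g, p -> b, t -> d / _ Z: fires at position(s) 7: dufilevvro
2. e -> o, i -> u / B C0 _: fires at position(s) 4: dufulevvro
3. b -> p, d -> t, g -> k, z -> s / _ #: no change
4. o -> e, u -> i / F C0 _: fires at position(s) 10: dufulevvre
surface: dufulevvre

cell TOR=gu, CASE=lu, POLE=lu:
underlying: dufil-e-ro-kiz
1. f -> v, k -> g, p -> b, t -> d / _ Z: no change
2. e -> o, i -> u / B C0 _: fires at position(s) 4, 10: dufulerokuz
3. b -> p, d -> t, g -> k, z -> s / _ #: fires at position(s) 11: dufulerokus
4. o -> e, u -> i / F C0 _: fires at position(s) 8: dufulerekus
surface: dufulerekus
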